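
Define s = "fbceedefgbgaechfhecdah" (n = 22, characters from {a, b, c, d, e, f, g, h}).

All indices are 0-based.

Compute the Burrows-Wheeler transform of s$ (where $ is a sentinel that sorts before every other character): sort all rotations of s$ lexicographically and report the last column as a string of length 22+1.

hgdfgebecehaecd$ehbfafc

rank  rotation                 last
    0  $fbceedefgbgaechfhecdah  h
    1  aechfhecdah$fbceedefgbg  g
    2  ah$fbceedefgbgaechfhecd  d
    3  bceedefgbgaechfhecdah$f  f
    4  bgaechfhecdah$fbceedefg  g
    5  cdah$fbceedefgbgaechfhe  e
    6  ceedefgbgaechfhecdah$fb  b
    7  chfhecdah$fbceedefgbgae  e
    8  dah$fbceedefgbgaechfhec  c
    9  defgbgaechfhecdah$fbcee  e
   10  ecdah$fbceedefgbgaechfh  h
   11  echfhecdah$fbceedefgbga  a
   12  edefgbgaechfhecdah$fbce  e
   13  eedefgbgaechfhecdah$fbc  c
   14  efgbgaechfhecdah$fbceed  d
   15  fbceedefgbgaechfhecdah$  $
   16  fgbgaechfhecdah$fbceede  e
   17  fhecdah$fbceedefgbgaech  h
   18  gaechfhecdah$fbceedefgb  b
   19  gbgaechfhecdah$fbceedef  f
   20  h$fbceedefgbgaechfhecda  a
   21  hecdah$fbceedefgbgaechf  f
   22  hfhecdah$fbceedefgbgaec  c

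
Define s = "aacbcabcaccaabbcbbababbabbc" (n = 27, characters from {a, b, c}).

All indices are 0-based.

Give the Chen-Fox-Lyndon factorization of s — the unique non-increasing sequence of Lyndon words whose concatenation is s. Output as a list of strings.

emit factor 1: 'aacbcabcacc' (i=0, period=11)
emit factor 2: 'aabbcbbababbabbc' (i=11, period=16)

["aacbcabcacc", "aabbcbbababbabbc"]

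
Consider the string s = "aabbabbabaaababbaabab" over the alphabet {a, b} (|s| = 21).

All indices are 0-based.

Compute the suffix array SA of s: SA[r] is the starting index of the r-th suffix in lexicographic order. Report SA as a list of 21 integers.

sorted suffixes:
  #0 SA[0]=9  'aaababbaabab'
  #1 SA[1]=16  'aabab'
  #2 SA[2]=10  'aababbaabab'
  #3 SA[3]=0  'aabbabbabaaababbaabab'
  #4 SA[4]=19  'ab'
  #5 SA[5]=7  'abaaababbaabab'
  #6 SA[6]=17  'abab'
  #7 SA[7]=11  'ababbaabab'
  #8 SA[8]=13  'abbaabab'
  #9 SA[9]=4  'abbabaaababbaabab'
  #10 SA[10]=1  'abbabbabaaababbaabab'
  #11 SA[11]=20  'b'
  #12 SA[12]=8  'baaababbaabab'
  #13 SA[13]=15  'baabab'
  #14 SA[14]=18  'bab'
  #15 SA[15]=6  'babaaababbaabab'
  #16 SA[16]=12  'babbaabab'
  #17 SA[17]=3  'babbabaaababbaabab'
  #18 SA[18]=14  'bbaabab'
  #19 SA[19]=5  'bbabaaababbaabab'
  #20 SA[20]=2  'bbabbabaaababbaabab'

[9, 16, 10, 0, 19, 7, 17, 11, 13, 4, 1, 20, 8, 15, 18, 6, 12, 3, 14, 5, 2]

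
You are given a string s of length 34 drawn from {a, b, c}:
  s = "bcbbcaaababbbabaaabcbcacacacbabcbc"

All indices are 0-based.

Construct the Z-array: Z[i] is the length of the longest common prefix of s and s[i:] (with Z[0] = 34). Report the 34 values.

Z[0]=34
i=1: i≥r, start 0; Z[1]=0
i=2: i≥r, start 0; Z[2]=1 scan→box=[2,3)
i=3: i≥r, start 0; Z[3]=2 scan→box=[3,5)
i=4: min(r-i=1, Z[1]=0)=0; Z[4]=0
i=5: i≥r, start 0; Z[5]=0
i=6: i≥r, start 0; Z[6]=0
i=7: i≥r, start 0; Z[7]=0
i=8: i≥r, start 0; Z[8]=1 scan→box=[8,9)
i=9: i≥r, start 0; Z[9]=0
i=10: i≥r, start 0; Z[10]=1 scan→box=[10,11)
i=11: i≥r, start 0; Z[11]=1 scan→box=[11,12)
i=12: i≥r, start 0; Z[12]=1 scan→box=[12,13)
i=13: i≥r, start 0; Z[13]=0
i=14: i≥r, start 0; Z[14]=1 scan→box=[14,15)
i=15: i≥r, start 0; Z[15]=0
i=16: i≥r, start 0; Z[16]=0
i=17: i≥r, start 0; Z[17]=0
i=18: i≥r, start 0; Z[18]=3 scan→box=[18,21)
i=19: min(r-i=2, Z[1]=0)=0; Z[19]=0
i=20: min(r-i=1, Z[2]=1)=1; Z[20]=2 scan→box=[20,22)
i=21: min(r-i=1, Z[1]=0)=0; Z[21]=0
i=22: i≥r, start 0; Z[22]=0
i=23: i≥r, start 0; Z[23]=0
i=24: i≥r, start 0; Z[24]=0
i=25: i≥r, start 0; Z[25]=0
i=26: i≥r, start 0; Z[26]=0
i=27: i≥r, start 0; Z[27]=0
i=28: i≥r, start 0; Z[28]=1 scan→box=[28,29)
i=29: i≥r, start 0; Z[29]=0
i=30: i≥r, start 0; Z[30]=3 scan→box=[30,33)
i=31: min(r-i=2, Z[1]=0)=0; Z[31]=0
i=32: min(r-i=1, Z[2]=1)=1; Z[32]=2 scan→box=[32,34)
i=33: min(r-i=1, Z[1]=0)=0; Z[33]=0

[34, 0, 1, 2, 0, 0, 0, 0, 1, 0, 1, 1, 1, 0, 1, 0, 0, 0, 3, 0, 2, 0, 0, 0, 0, 0, 0, 0, 1, 0, 3, 0, 2, 0]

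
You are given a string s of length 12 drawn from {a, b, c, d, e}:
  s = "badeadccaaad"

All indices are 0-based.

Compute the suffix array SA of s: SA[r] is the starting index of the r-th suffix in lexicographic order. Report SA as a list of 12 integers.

[8, 9, 10, 4, 1, 0, 7, 6, 11, 5, 2, 3]

rank | idx | suffix
   0 |   8 | aaad
   1 |   9 | aad
   2 |  10 | ad
   3 |   4 | adccaaad
   4 |   1 | adeadccaaad
   5 |   0 | badeadccaaad
   6 |   7 | caaad
   7 |   6 | ccaaad
   8 |  11 | d
   9 |   5 | dccaaad
  10 |   2 | deadccaaad
  11 |   3 | eadccaaad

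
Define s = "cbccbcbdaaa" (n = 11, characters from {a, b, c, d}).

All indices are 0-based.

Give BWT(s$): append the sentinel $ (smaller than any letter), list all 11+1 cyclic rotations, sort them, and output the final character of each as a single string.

aaadcccc$bbb

rank  rotation      last
    0  $cbccbcbdaaa  a
    1  a$cbccbcbdaa  a
    2  aa$cbccbcbda  a
    3  aaa$cbccbcbd  d
    4  bcbdaaa$cbcc  c
    5  bccbcbdaaa$c  c
    6  bdaaa$cbccbc  c
    7  cbcbdaaa$cbc  c
    8  cbccbcbdaaa$  $
    9  cbdaaa$cbccb  b
   10  ccbcbdaaa$cb  b
   11  daaa$cbccbcb  b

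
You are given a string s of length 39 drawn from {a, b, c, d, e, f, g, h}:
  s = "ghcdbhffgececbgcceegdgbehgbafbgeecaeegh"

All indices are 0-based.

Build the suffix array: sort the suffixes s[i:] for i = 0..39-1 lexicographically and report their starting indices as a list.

[34, 27, 26, 22, 13, 29, 4, 33, 12, 15, 2, 10, 16, 3, 20, 32, 11, 9, 31, 17, 35, 18, 36, 23, 28, 6, 7, 25, 21, 14, 19, 8, 30, 37, 0, 38, 1, 5, 24]

rank | idx | suffix
   0 |  34 | aeegh
   1 |  27 | afbgeecaeegh
   2 |  26 | bafbgeecaeegh
   3 |  22 | behgbafbgeecaeegh
   4 |  13 | bgcceegdgbehgbafbgeecaeegh
   5 |  29 | bgeecaeegh
   6 |   4 | bhffgececbgcceegdgbehgbafbgeecaeegh
   7 |  33 | caeegh
   8 |  12 | cbgcceegdgbehgbafbgeecaeegh
   9 |  15 | cceegdgbehgbafbgeecaeegh
  10 |   2 | cdbhffgececbgcceegdgbehgbafbgeecaeegh
  11 |  10 | cecbgcceegdgbehgbafbgeecaeegh
  12 |  16 | ceegdgbehgbafbgeecaeegh
  13 |   3 | dbhffgececbgcceegdgbehgbafbgeecaeegh
  14 |  20 | dgbehgbafbgeecaeegh
  15 |  32 | ecaeegh
  16 |  11 | ecbgcceegdgbehgbafbgeecaeegh
  17 |   9 | ececbgcceegdgbehgbafbgeecaeegh
  18 |  31 | eecaeegh
  19 |  17 | eegdgbehgbafbgeecaeegh
  20 |  35 | eegh
  21 |  18 | egdgbehgbafbgeecaeegh
  22 |  36 | egh
  23 |  23 | ehgbafbgeecaeegh
  24 |  28 | fbgeecaeegh
  25 |   6 | ffgececbgcceegdgbehgbafbgeecaeegh
  26 |   7 | fgececbgcceegdgbehgbafbgeecaeegh
  27 |  25 | gbafbgeecaeegh
  28 |  21 | gbehgbafbgeecaeegh
  29 |  14 | gcceegdgbehgbafbgeecaeegh
  30 |  19 | gdgbehgbafbgeecaeegh
  31 |   8 | gececbgcceegdgbehgbafbgeecaeegh
  32 |  30 | geecaeegh
  33 |  37 | gh
  34 |   0 | ghcdbhffgececbgcceegdgbehgbafbgeecaeegh
  35 |  38 | h
  36 |   1 | hcdbhffgececbgcceegdgbehgbafbgeecaeegh
  37 |   5 | hffgececbgcceegdgbehgbafbgeecaeegh
  38 |  24 | hgbafbgeecaeegh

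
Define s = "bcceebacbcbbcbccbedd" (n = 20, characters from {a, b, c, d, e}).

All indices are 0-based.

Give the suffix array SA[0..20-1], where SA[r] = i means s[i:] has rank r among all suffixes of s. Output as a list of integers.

rank→(start, suffix):
  0 → (6, 'acbcbbcbccbedd')
  1 → (5, 'bacbcbbcbccbedd')
  2 → (10, 'bbcbccbedd')
  3 → (8, 'bcbbcbccbedd')
  4 → (11, 'bcbccbedd')
  5 → (13, 'bccbedd')
  6 → (0, 'bcceebacbcbbcbccbedd')
  7 → (16, 'bedd')
  8 → (9, 'cbbcbccbedd')
  9 → (7, 'cbcbbcbccbedd')
  10 → (12, 'cbccbedd')
  11 → (15, 'cbedd')
  12 → (14, 'ccbedd')
  13 → (1, 'cceebacbcbbcbccbedd')
  14 → (2, 'ceebacbcbbcbccbedd')
  15 → (19, 'd')
  16 → (18, 'dd')
  17 → (4, 'ebacbcbbcbccbedd')
  18 → (17, 'edd')
  19 → (3, 'eebacbcbbcbccbedd')

[6, 5, 10, 8, 11, 13, 0, 16, 9, 7, 12, 15, 14, 1, 2, 19, 18, 4, 17, 3]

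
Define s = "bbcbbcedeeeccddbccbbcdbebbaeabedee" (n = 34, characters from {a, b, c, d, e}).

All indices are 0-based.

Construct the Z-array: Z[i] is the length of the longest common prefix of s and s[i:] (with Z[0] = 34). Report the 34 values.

Z[0]=34
i=1: fresh scan; Z[1]=1 grow→box=[1,2)
i=2: fresh scan; Z[2]=0
i=3: fresh scan; Z[3]=3 grow→box=[3,6)
i=4: min(r-i=2, Z[1]=1)=1; Z[4]=1
i=5: min(r-i=1, Z[2]=0)=0; Z[5]=0
i=6: fresh scan; Z[6]=0
i=7: fresh scan; Z[7]=0
i=8: fresh scan; Z[8]=0
i=9: fresh scan; Z[9]=0
i=10: fresh scan; Z[10]=0
i=11: fresh scan; Z[11]=0
i=12: fresh scan; Z[12]=0
i=13: fresh scan; Z[13]=0
i=14: fresh scan; Z[14]=0
i=15: fresh scan; Z[15]=1 grow→box=[15,16)
i=16: fresh scan; Z[16]=0
i=17: fresh scan; Z[17]=0
i=18: fresh scan; Z[18]=3 grow→box=[18,21)
i=19: min(r-i=2, Z[1]=1)=1; Z[19]=1
i=20: min(r-i=1, Z[2]=0)=0; Z[20]=0
i=21: fresh scan; Z[21]=0
i=22: fresh scan; Z[22]=1 grow→box=[22,23)
i=23: fresh scan; Z[23]=0
i=24: fresh scan; Z[24]=2 grow→box=[24,26)
i=25: min(r-i=1, Z[1]=1)=1; Z[25]=1
i=26: fresh scan; Z[26]=0
i=27: fresh scan; Z[27]=0
i=28: fresh scan; Z[28]=0
i=29: fresh scan; Z[29]=1 grow→box=[29,30)
i=30: fresh scan; Z[30]=0
i=31: fresh scan; Z[31]=0
i=32: fresh scan; Z[32]=0
i=33: fresh scan; Z[33]=0

[34, 1, 0, 3, 1, 0, 0, 0, 0, 0, 0, 0, 0, 0, 0, 1, 0, 0, 3, 1, 0, 0, 1, 0, 2, 1, 0, 0, 0, 1, 0, 0, 0, 0]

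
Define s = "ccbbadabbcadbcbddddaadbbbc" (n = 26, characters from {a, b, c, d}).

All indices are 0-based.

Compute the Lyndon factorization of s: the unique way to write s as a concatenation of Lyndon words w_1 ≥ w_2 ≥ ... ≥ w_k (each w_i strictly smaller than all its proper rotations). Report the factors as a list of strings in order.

emit factor 1: 'c' (i=0, period=1)
emit factor 2: 'c' (i=1, period=1)
emit factor 3: 'b' (i=2, period=1)
emit factor 4: 'b' (i=3, period=1)
emit factor 5: 'ad' (i=4, period=2)
emit factor 6: 'abbcadbcbdddd' (i=6, period=13)
emit factor 7: 'aadbbbc' (i=19, period=7)

["c", "c", "b", "b", "ad", "abbcadbcbdddd", "aadbbbc"]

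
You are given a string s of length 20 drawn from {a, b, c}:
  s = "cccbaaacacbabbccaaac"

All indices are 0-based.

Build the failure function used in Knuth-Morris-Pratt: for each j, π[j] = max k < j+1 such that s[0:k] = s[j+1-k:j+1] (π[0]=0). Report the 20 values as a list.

π[0] = 0
j=1 s[j]='c': π[1]=1 (border 'c')
j=2 s[j]='c': π[2]=2 (border 'cc')
j=3 s[j]='b': k: 2→1→0; π[3]=0 (border '')
j=4 s[j]='a': π[4]=0 (border '')
j=5 s[j]='a': π[5]=0 (border '')
j=6 s[j]='a': π[6]=0 (border '')
j=7 s[j]='c': π[7]=1 (border 'c')
j=8 s[j]='a': k: 1→0; π[8]=0 (border '')
j=9 s[j]='c': π[9]=1 (border 'c')
j=10 s[j]='b': k: 1→0; π[10]=0 (border '')
j=11 s[j]='a': π[11]=0 (border '')
j=12 s[j]='b': π[12]=0 (border '')
j=13 s[j]='b': π[13]=0 (border '')
j=14 s[j]='c': π[14]=1 (border 'c')
j=15 s[j]='c': π[15]=2 (border 'cc')
j=16 s[j]='a': k: 2→1→0; π[16]=0 (border '')
j=17 s[j]='a': π[17]=0 (border '')
j=18 s[j]='a': π[18]=0 (border '')
j=19 s[j]='c': π[19]=1 (border 'c')

[0, 1, 2, 0, 0, 0, 0, 1, 0, 1, 0, 0, 0, 0, 1, 2, 0, 0, 0, 1]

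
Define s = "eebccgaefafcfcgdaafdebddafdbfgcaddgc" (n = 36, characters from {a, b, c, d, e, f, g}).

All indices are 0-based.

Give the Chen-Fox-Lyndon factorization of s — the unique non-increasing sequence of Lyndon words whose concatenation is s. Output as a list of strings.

emit factor 1: 'e' (i=0, period=1)
emit factor 2: 'e' (i=1, period=1)
emit factor 3: 'bccg' (i=2, period=4)
emit factor 4: 'aefafcfcgd' (i=6, period=10)
emit factor 5: 'aafdebddafdbfgcaddgc' (i=16, period=20)

["e", "e", "bccg", "aefafcfcgd", "aafdebddafdbfgcaddgc"]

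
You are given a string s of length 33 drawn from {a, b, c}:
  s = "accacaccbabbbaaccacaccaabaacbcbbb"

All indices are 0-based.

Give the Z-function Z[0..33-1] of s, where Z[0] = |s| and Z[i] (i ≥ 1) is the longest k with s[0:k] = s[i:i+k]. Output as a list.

[33, 0, 0, 2, 0, 3, 0, 0, 0, 1, 0, 0, 0, 1, 8, 0, 0, 2, 0, 4, 0, 0, 1, 1, 0, 1, 2, 0, 0, 0, 0, 0, 0]

Z[0]=33
i=1: fresh scan; Z[1]=0
i=2: fresh scan; Z[2]=0
i=3: fresh scan; Z[3]=2 extend→box=[3,5)
i=4: min(r-i=1, Z[1]=0)=0; Z[4]=0
i=5: fresh scan; Z[5]=3 extend→box=[5,8)
i=6: min(r-i=2, Z[1]=0)=0; Z[6]=0
i=7: min(r-i=1, Z[2]=0)=0; Z[7]=0
i=8: fresh scan; Z[8]=0
i=9: fresh scan; Z[9]=1 extend→box=[9,10)
i=10: fresh scan; Z[10]=0
i=11: fresh scan; Z[11]=0
i=12: fresh scan; Z[12]=0
i=13: fresh scan; Z[13]=1 extend→box=[13,14)
i=14: fresh scan; Z[14]=8 extend→box=[14,22)
i=15: min(r-i=7, Z[1]=0)=0; Z[15]=0
i=16: min(r-i=6, Z[2]=0)=0; Z[16]=0
i=17: min(r-i=5, Z[3]=2)=2; Z[17]=2
i=18: min(r-i=4, Z[4]=0)=0; Z[18]=0
i=19: min(r-i=3, Z[5]=3)=3; Z[19]=4 extend→box=[19,23)
i=20: min(r-i=3, Z[1]=0)=0; Z[20]=0
i=21: min(r-i=2, Z[2]=0)=0; Z[21]=0
i=22: min(r-i=1, Z[3]=2)=1; Z[22]=1
i=23: fresh scan; Z[23]=1 extend→box=[23,24)
i=24: fresh scan; Z[24]=0
i=25: fresh scan; Z[25]=1 extend→box=[25,26)
i=26: fresh scan; Z[26]=2 extend→box=[26,28)
i=27: min(r-i=1, Z[1]=0)=0; Z[27]=0
i=28: fresh scan; Z[28]=0
i=29: fresh scan; Z[29]=0
i=30: fresh scan; Z[30]=0
i=31: fresh scan; Z[31]=0
i=32: fresh scan; Z[32]=0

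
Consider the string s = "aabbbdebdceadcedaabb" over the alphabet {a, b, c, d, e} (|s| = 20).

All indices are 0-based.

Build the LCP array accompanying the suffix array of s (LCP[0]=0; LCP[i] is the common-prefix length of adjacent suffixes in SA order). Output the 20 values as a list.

sorted suffixes:
  #0 SA[0]=16  'aabb'
  #1 SA[1]=0  'aabbbdebdceadcedaabb'
  #2 SA[2]=17  'abb'
  #3 SA[3]=1  'abbbdebdceadcedaabb'
  #4 SA[4]=11  'adcedaabb'
  #5 SA[5]=19  'b'
  #6 SA[6]=18  'bb'
  #7 SA[7]=2  'bbbdebdceadcedaabb'
  #8 SA[8]=3  'bbdebdceadcedaabb'
  #9 SA[9]=7  'bdceadcedaabb'
  #10 SA[10]=4  'bdebdceadcedaabb'
  #11 SA[11]=9  'ceadcedaabb'
  #12 SA[12]=13  'cedaabb'
  #13 SA[13]=15  'daabb'
  #14 SA[14]=8  'dceadcedaabb'
  #15 SA[15]=12  'dcedaabb'
  #16 SA[16]=5  'debdceadcedaabb'
  #17 SA[17]=10  'eadcedaabb'
  #18 SA[18]=6  'ebdceadcedaabb'
  #19 SA[19]=14  'edaabb'

SA = [16, 0, 17, 1, 11, 19, 18, 2, 3, 7, 4, 9, 13, 15, 8, 12, 5, 10, 6, 14]
[i] adj suffixes → lcp
  [1] 16/0 → 4 ('aabb')
  [2] 0/17 → 1 ('a')
  [3] 17/1 → 3 ('abb')
  [4] 1/11 → 1 ('a')
  [5] 11/19 → 0 ('')
  [6] 19/18 → 1 ('b')
  [7] 18/2 → 2 ('bb')
  [8] 2/3 → 2 ('bb')
  [9] 3/7 → 1 ('b')
  [10] 7/4 → 2 ('bd')
  [11] 4/9 → 0 ('')
  [12] 9/13 → 2 ('ce')
  [13] 13/15 → 0 ('')
  [14] 15/8 → 1 ('d')
  [15] 8/12 → 3 ('dce')
  [16] 12/5 → 1 ('d')
  [17] 5/10 → 0 ('')
  [18] 10/6 → 1 ('e')
  [19] 6/14 → 1 ('e')

[0, 4, 1, 3, 1, 0, 1, 2, 2, 1, 2, 0, 2, 0, 1, 3, 1, 0, 1, 1]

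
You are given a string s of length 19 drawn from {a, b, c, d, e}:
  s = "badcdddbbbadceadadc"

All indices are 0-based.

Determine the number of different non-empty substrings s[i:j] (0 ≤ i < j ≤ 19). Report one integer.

rank→(start, suffix):
  0 → (14, 'adadc')
  1 → (16, 'adc')
  2 → (1, 'adcdddbbbadceadadc')
  3 → (10, 'adceadadc')
  4 → (0, 'badcdddbbbadceadadc')
  5 → (9, 'badceadadc')
  6 → (8, 'bbadceadadc')
  7 → (7, 'bbbadceadadc')
  8 → (18, 'c')
  9 → (3, 'cdddbbbadceadadc')
  10 → (12, 'ceadadc')
  11 → (15, 'dadc')
  12 → (6, 'dbbbadceadadc')
  13 → (17, 'dc')
  14 → (2, 'dcdddbbbadceadadc')
  15 → (11, 'dceadadc')
  16 → (5, 'ddbbbadceadadc')
  17 → (4, 'dddbbbadceadadc')
  18 → (13, 'eadadc')

SA = [14, 16, 1, 10, 0, 9, 8, 7, 18, 3, 12, 15, 6, 17, 2, 11, 5, 4, 13]
i: (SA[i-1],SA[i]) lcp shared
  1: (14,16) 2 'ad'
  2: (16,1) 3 'adc'
  3: (1,10) 3 'adc'
  4: (10,0) 0 ''
  5: (0,9) 4 'badc'
  6: (9,8) 1 'b'
  7: (8,7) 2 'bb'
  8: (7,18) 0 ''
  9: (18,3) 1 'c'
  10: (3,12) 1 'c'
  11: (12,15) 0 ''
  12: (15,6) 1 'd'
  13: (6,17) 1 'd'
  14: (17,2) 2 'dc'
  15: (2,11) 2 'dc'
  16: (11,5) 1 'd'
  17: (5,4) 2 'dd'
  18: (4,13) 0 ''

n(n+1)/2 = 19·20/2 = 190
Σ LCP = 0 + 2 + 3 + 3 + 0 + 4 + 1 + 2 + 0 + 1 + 1 + 0 + 1 + 1 + 2 + 2 + 1 + 2 + 0 = 26
distinct = 190 − 26 = 164

164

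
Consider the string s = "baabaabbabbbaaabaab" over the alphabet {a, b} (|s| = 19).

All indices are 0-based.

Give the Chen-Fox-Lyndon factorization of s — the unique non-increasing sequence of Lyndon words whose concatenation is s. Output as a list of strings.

["b", "aabaabbabbb", "aaabaab"]

emit factor 1: 'b' (i=0, period=1)
emit factor 2: 'aabaabbabbb' (i=1, period=11)
emit factor 3: 'aaabaab' (i=12, period=7)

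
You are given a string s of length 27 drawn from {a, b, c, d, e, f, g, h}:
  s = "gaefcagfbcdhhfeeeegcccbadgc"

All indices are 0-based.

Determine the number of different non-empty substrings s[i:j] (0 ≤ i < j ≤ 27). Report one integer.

rank | idx | suffix
   0 |  23 | adgc
   1 |   1 | aefcagfbcdhhfeeeegcccbadgc
   2 |   5 | agfbcdhhfeeeegcccbadgc
   3 |  22 | badgc
   4 |   8 | bcdhhfeeeegcccbadgc
   5 |  26 | c
   6 |   4 | cagfbcdhhfeeeegcccbadgc
   7 |  21 | cbadgc
   8 |  20 | ccbadgc
   9 |  19 | cccbadgc
  10 |   9 | cdhhfeeeegcccbadgc
  11 |  24 | dgc
  12 |  10 | dhhfeeeegcccbadgc
  13 |  14 | eeeegcccbadgc
  14 |  15 | eeegcccbadgc
  15 |  16 | eegcccbadgc
  16 |   2 | efcagfbcdhhfeeeegcccbadgc
  17 |  17 | egcccbadgc
  18 |   7 | fbcdhhfeeeegcccbadgc
  19 |   3 | fcagfbcdhhfeeeegcccbadgc
  20 |  13 | feeeegcccbadgc
  21 |   0 | gaefcagfbcdhhfeeeegcccbadgc
  22 |  25 | gc
  23 |  18 | gcccbadgc
  24 |   6 | gfbcdhhfeeeegcccbadgc
  25 |  12 | hfeeeegcccbadgc
  26 |  11 | hhfeeeegcccbadgc

SA = [23, 1, 5, 22, 8, 26, 4, 21, 20, 19, 9, 24, 10, 14, 15, 16, 2, 17, 7, 3, 13, 0, 25, 18, 6, 12, 11]
i: (SA[i-1],SA[i]) lcp shared
  1: (23,1) 1 'a'
  2: (1,5) 1 'a'
  3: (5,22) 0 ''
  4: (22,8) 1 'b'
  5: (8,26) 0 ''
  6: (26,4) 1 'c'
  7: (4,21) 1 'c'
  8: (21,20) 1 'c'
  9: (20,19) 2 'cc'
  10: (19,9) 1 'c'
  11: (9,24) 0 ''
  12: (24,10) 1 'd'
  13: (10,14) 0 ''
  14: (14,15) 3 'eee'
  15: (15,16) 2 'ee'
  16: (16,2) 1 'e'
  17: (2,17) 1 'e'
  18: (17,7) 0 ''
  19: (7,3) 1 'f'
  20: (3,13) 1 'f'
  21: (13,0) 0 ''
  22: (0,25) 1 'g'
  23: (25,18) 2 'gc'
  24: (18,6) 1 'g'
  25: (6,12) 0 ''
  26: (12,11) 1 'h'

n(n+1)/2 = 27·28/2 = 378
Σ LCP = 0 + 1 + 1 + 0 + 1 + 0 + 1 + 1 + 1 + 2 + 1 + 0 + 1 + 0 + 3 + 2 + 1 + 1 + 0 + 1 + 1 + 0 + 1 + 2 + 1 + 0 + 1 = 24
distinct = 378 − 24 = 354

354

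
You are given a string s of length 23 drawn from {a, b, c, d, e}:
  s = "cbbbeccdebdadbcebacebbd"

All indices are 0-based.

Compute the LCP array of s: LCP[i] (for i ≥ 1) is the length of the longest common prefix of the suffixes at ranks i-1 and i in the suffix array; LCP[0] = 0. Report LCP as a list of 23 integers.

[0, 1, 0, 1, 2, 2, 1, 1, 2, 1, 0, 1, 1, 1, 3, 0, 1, 1, 1, 0, 2, 2, 1]

sorted suffixes:
  #0 SA[0]=17  'acebbd'
  #1 SA[1]=11  'adbcebacebbd'
  #2 SA[2]=16  'bacebbd'
  #3 SA[3]=1  'bbbeccdebdadbcebacebbd'
  #4 SA[4]=20  'bbd'
  #5 SA[5]=2  'bbeccdebdadbcebacebbd'
  #6 SA[6]=13  'bcebacebbd'
  #7 SA[7]=21  'bd'
  #8 SA[8]=9  'bdadbcebacebbd'
  #9 SA[9]=3  'beccdebdadbcebacebbd'
  #10 SA[10]=0  'cbbbeccdebdadbcebacebbd'
  #11 SA[11]=5  'ccdebdadbcebacebbd'
  #12 SA[12]=6  'cdebdadbcebacebbd'
  #13 SA[13]=14  'cebacebbd'
  #14 SA[14]=18  'cebbd'
  #15 SA[15]=22  'd'
  #16 SA[16]=10  'dadbcebacebbd'
  #17 SA[17]=12  'dbcebacebbd'
  #18 SA[18]=7  'debdadbcebacebbd'
  #19 SA[19]=15  'ebacebbd'
  #20 SA[20]=19  'ebbd'
  #21 SA[21]=8  'ebdadbcebacebbd'
  #22 SA[22]=4  'eccdebdadbcebacebbd'

SA = [17, 11, 16, 1, 20, 2, 13, 21, 9, 3, 0, 5, 6, 14, 18, 22, 10, 12, 7, 15, 19, 8, 4]
rank  pair      lcp
   1  s[17:],s[11:]  1  'a'
   2  s[11:],s[16:]  0  ''
   3  s[16:],s[1:]  1  'b'
   4  s[1:],s[20:]  2  'bb'
   5  s[20:],s[2:]  2  'bb'
   6  s[2:],s[13:]  1  'b'
   7  s[13:],s[21:]  1  'b'
   8  s[21:],s[9:]  2  'bd'
   9  s[9:],s[3:]  1  'b'
  10  s[3:],s[0:]  0  ''
  11  s[0:],s[5:]  1  'c'
  12  s[5:],s[6:]  1  'c'
  13  s[6:],s[14:]  1  'c'
  14  s[14:],s[18:]  3  'ceb'
  15  s[18:],s[22:]  0  ''
  16  s[22:],s[10:]  1  'd'
  17  s[10:],s[12:]  1  'd'
  18  s[12:],s[7:]  1  'd'
  19  s[7:],s[15:]  0  ''
  20  s[15:],s[19:]  2  'eb'
  21  s[19:],s[8:]  2  'eb'
  22  s[8:],s[4:]  1  'e'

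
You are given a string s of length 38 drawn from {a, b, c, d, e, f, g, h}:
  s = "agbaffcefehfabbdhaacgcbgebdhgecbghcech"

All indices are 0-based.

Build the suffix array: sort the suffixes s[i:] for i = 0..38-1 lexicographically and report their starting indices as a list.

[17, 12, 18, 3, 0, 2, 13, 14, 25, 22, 31, 21, 30, 34, 6, 19, 36, 15, 26, 24, 29, 35, 7, 9, 11, 5, 8, 4, 1, 20, 23, 28, 32, 37, 16, 33, 10, 27]

rank→(start, suffix):
  0 → (17, 'aacgcbgebdhgecbghcech')
  1 → (12, 'abbdhaacgcbgebdhgecbghcech')
  2 → (18, 'acgcbgebdhgecbghcech')
  3 → (3, 'affcefehfabbdhaacgcbgebdhgecbghcech')
  4 → (0, 'agbaffcefehfabbdhaacgcbgebdhgecbghcech')
  5 → (2, 'baffcefehfabbdhaacgcbgebdhgecbghcech')
  6 → (13, 'bbdhaacgcbgebdhgecbghcech')
  7 → (14, 'bdhaacgcbgebdhgecbghcech')
  8 → (25, 'bdhgecbghcech')
  9 → (22, 'bgebdhgecbghcech')
  10 → (31, 'bghcech')
  11 → (21, 'cbgebdhgecbghcech')
  12 → (30, 'cbghcech')
  13 → (34, 'cech')
  14 → (6, 'cefehfabbdhaacgcbgebdhgecbghcech')
  15 → (19, 'cgcbgebdhgecbghcech')
  16 → (36, 'ch')
  17 → (15, 'dhaacgcbgebdhgecbghcech')
  18 → (26, 'dhgecbghcech')
  19 → (24, 'ebdhgecbghcech')
  20 → (29, 'ecbghcech')
  21 → (35, 'ech')
  22 → (7, 'efehfabbdhaacgcbgebdhgecbghcech')
  23 → (9, 'ehfabbdhaacgcbgebdhgecbghcech')
  24 → (11, 'fabbdhaacgcbgebdhgecbghcech')
  25 → (5, 'fcefehfabbdhaacgcbgebdhgecbghcech')
  26 → (8, 'fehfabbdhaacgcbgebdhgecbghcech')
  27 → (4, 'ffcefehfabbdhaacgcbgebdhgecbghcech')
  28 → (1, 'gbaffcefehfabbdhaacgcbgebdhgecbghcech')
  29 → (20, 'gcbgebdhgecbghcech')
  30 → (23, 'gebdhgecbghcech')
  31 → (28, 'gecbghcech')
  32 → (32, 'ghcech')
  33 → (37, 'h')
  34 → (16, 'haacgcbgebdhgecbghcech')
  35 → (33, 'hcech')
  36 → (10, 'hfabbdhaacgcbgebdhgecbghcech')
  37 → (27, 'hgecbghcech')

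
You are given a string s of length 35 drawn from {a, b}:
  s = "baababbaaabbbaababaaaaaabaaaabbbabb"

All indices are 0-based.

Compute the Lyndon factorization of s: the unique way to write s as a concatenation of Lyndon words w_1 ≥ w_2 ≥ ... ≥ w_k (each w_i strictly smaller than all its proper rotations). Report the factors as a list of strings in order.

["b", "aababb", "aaabbbaabab", "aaaaaabaaaabbbabb"]

emit factor 1: 'b' (i=0, period=1)
emit factor 2: 'aababb' (i=1, period=6)
emit factor 3: 'aaabbbaabab' (i=7, period=11)
emit factor 4: 'aaaaaabaaaabbbabb' (i=18, period=17)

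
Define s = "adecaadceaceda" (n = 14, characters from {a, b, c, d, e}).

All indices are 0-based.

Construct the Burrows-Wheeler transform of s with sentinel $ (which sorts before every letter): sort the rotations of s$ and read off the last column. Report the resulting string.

adcea$edaeaacdc

rank  rotation         last
    0  $adecaadceaceda  a
    1  a$adecaadceaced  d
    2  aadceaceda$adec  c
    3  aceda$adecaadce  e
    4  adceaceda$adeca  a
    5  adecaadceaceda$  $
    6  caadceaceda$ade  e
    7  ceaceda$adecaad  d
    8  ceda$adecaadcea  a
    9  da$adecaadceace  e
   10  dceaceda$adecaa  a
   11  decaadceaceda$a  a
   12  eaceda$adecaadc  c
   13  ecaadceaceda$ad  d
   14  eda$adecaadceac  c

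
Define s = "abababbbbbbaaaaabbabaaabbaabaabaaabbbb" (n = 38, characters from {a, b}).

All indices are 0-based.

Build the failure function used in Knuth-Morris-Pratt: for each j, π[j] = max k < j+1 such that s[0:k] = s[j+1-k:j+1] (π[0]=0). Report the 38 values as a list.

π[0] = 0
j=1 s[j]='b': π[1]=0 (border '')
j=2 s[j]='a': π[2]=1 (border 'a')
j=3 s[j]='b': π[3]=2 (border 'ab')
j=4 s[j]='a': π[4]=3 (border 'aba')
j=5 s[j]='b': π[5]=4 (border 'abab')
j=6 s[j]='b': k: 4→2→0; π[6]=0 (border '')
j=7 s[j]='b': π[7]=0 (border '')
j=8 s[j]='b': π[8]=0 (border '')
j=9 s[j]='b': π[9]=0 (border '')
j=10 s[j]='b': π[10]=0 (border '')
j=11 s[j]='a': π[11]=1 (border 'a')
j=12 s[j]='a': k: 1→0; π[12]=1 (border 'a')
j=13 s[j]='a': k: 1→0; π[13]=1 (border 'a')
j=14 s[j]='a': k: 1→0; π[14]=1 (border 'a')
j=15 s[j]='a': k: 1→0; π[15]=1 (border 'a')
j=16 s[j]='b': π[16]=2 (border 'ab')
j=17 s[j]='b': k: 2→0; π[17]=0 (border '')
j=18 s[j]='a': π[18]=1 (border 'a')
j=19 s[j]='b': π[19]=2 (border 'ab')
j=20 s[j]='a': π[20]=3 (border 'aba')
j=21 s[j]='a': k: 3→1→0; π[21]=1 (border 'a')
j=22 s[j]='a': k: 1→0; π[22]=1 (border 'a')
j=23 s[j]='b': π[23]=2 (border 'ab')
j=24 s[j]='b': k: 2→0; π[24]=0 (border '')
j=25 s[j]='a': π[25]=1 (border 'a')
j=26 s[j]='a': k: 1→0; π[26]=1 (border 'a')
j=27 s[j]='b': π[27]=2 (border 'ab')
j=28 s[j]='a': π[28]=3 (border 'aba')
j=29 s[j]='a': k: 3→1→0; π[29]=1 (border 'a')
j=30 s[j]='b': π[30]=2 (border 'ab')
j=31 s[j]='a': π[31]=3 (border 'aba')
j=32 s[j]='a': k: 3→1→0; π[32]=1 (border 'a')
j=33 s[j]='a': k: 1→0; π[33]=1 (border 'a')
j=34 s[j]='b': π[34]=2 (border 'ab')
j=35 s[j]='b': k: 2→0; π[35]=0 (border '')
j=36 s[j]='b': π[36]=0 (border '')
j=37 s[j]='b': π[37]=0 (border '')

[0, 0, 1, 2, 3, 4, 0, 0, 0, 0, 0, 1, 1, 1, 1, 1, 2, 0, 1, 2, 3, 1, 1, 2, 0, 1, 1, 2, 3, 1, 2, 3, 1, 1, 2, 0, 0, 0]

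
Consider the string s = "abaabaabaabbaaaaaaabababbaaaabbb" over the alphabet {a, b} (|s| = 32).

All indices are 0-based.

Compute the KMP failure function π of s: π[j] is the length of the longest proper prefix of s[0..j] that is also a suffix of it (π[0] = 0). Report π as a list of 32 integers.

π[0] = 0
j=1 s[j]='b': π[1]=0 (border '')
j=2 s[j]='a': π[2]=1 (border 'a')
j=3 s[j]='a': k: 1→0; π[3]=1 (border 'a')
j=4 s[j]='b': π[4]=2 (border 'ab')
j=5 s[j]='a': π[5]=3 (border 'aba')
j=6 s[j]='a': π[6]=4 (border 'abaa')
j=7 s[j]='b': π[7]=5 (border 'abaab')
j=8 s[j]='a': π[8]=6 (border 'abaaba')
j=9 s[j]='a': π[9]=7 (border 'abaabaa')
j=10 s[j]='b': π[10]=8 (border 'abaabaab')
j=11 s[j]='b': k: 8→5→2→0; π[11]=0 (border '')
j=12 s[j]='a': π[12]=1 (border 'a')
j=13 s[j]='a': k: 1→0; π[13]=1 (border 'a')
j=14 s[j]='a': k: 1→0; π[14]=1 (border 'a')
j=15 s[j]='a': k: 1→0; π[15]=1 (border 'a')
j=16 s[j]='a': k: 1→0; π[16]=1 (border 'a')
j=17 s[j]='a': k: 1→0; π[17]=1 (border 'a')
j=18 s[j]='a': k: 1→0; π[18]=1 (border 'a')
j=19 s[j]='b': π[19]=2 (border 'ab')
j=20 s[j]='a': π[20]=3 (border 'aba')
j=21 s[j]='b': k: 3→1; π[21]=2 (border 'ab')
j=22 s[j]='a': π[22]=3 (border 'aba')
j=23 s[j]='b': k: 3→1; π[23]=2 (border 'ab')
j=24 s[j]='b': k: 2→0; π[24]=0 (border '')
j=25 s[j]='a': π[25]=1 (border 'a')
j=26 s[j]='a': k: 1→0; π[26]=1 (border 'a')
j=27 s[j]='a': k: 1→0; π[27]=1 (border 'a')
j=28 s[j]='a': k: 1→0; π[28]=1 (border 'a')
j=29 s[j]='b': π[29]=2 (border 'ab')
j=30 s[j]='b': k: 2→0; π[30]=0 (border '')
j=31 s[j]='b': π[31]=0 (border '')

[0, 0, 1, 1, 2, 3, 4, 5, 6, 7, 8, 0, 1, 1, 1, 1, 1, 1, 1, 2, 3, 2, 3, 2, 0, 1, 1, 1, 1, 2, 0, 0]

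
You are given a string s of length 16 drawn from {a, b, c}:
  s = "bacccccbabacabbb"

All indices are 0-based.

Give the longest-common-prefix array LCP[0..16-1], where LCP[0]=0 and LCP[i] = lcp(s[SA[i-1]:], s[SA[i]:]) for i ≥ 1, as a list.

[0, 2, 1, 2, 0, 1, 2, 3, 1, 2, 0, 1, 1, 2, 3, 4]

rank | idx | suffix
   0 |   8 | abacabbb
   1 |  12 | abbb
   2 |  10 | acabbb
   3 |   1 | acccccbabacabbb
   4 |  15 | b
   5 |   7 | babacabbb
   6 |   9 | bacabbb
   7 |   0 | bacccccbabacabbb
   8 |  14 | bb
   9 |  13 | bbb
  10 |  11 | cabbb
  11 |   6 | cbabacabbb
  12 |   5 | ccbabacabbb
  13 |   4 | cccbabacabbb
  14 |   3 | ccccbabacabbb
  15 |   2 | cccccbabacabbb

SA = [8, 12, 10, 1, 15, 7, 9, 0, 14, 13, 11, 6, 5, 4, 3, 2]
i: (SA[i-1],SA[i]) lcp shared
  1: (8,12) 2 'ab'
  2: (12,10) 1 'a'
  3: (10,1) 2 'ac'
  4: (1,15) 0 ''
  5: (15,7) 1 'b'
  6: (7,9) 2 'ba'
  7: (9,0) 3 'bac'
  8: (0,14) 1 'b'
  9: (14,13) 2 'bb'
  10: (13,11) 0 ''
  11: (11,6) 1 'c'
  12: (6,5) 1 'c'
  13: (5,4) 2 'cc'
  14: (4,3) 3 'ccc'
  15: (3,2) 4 'cccc'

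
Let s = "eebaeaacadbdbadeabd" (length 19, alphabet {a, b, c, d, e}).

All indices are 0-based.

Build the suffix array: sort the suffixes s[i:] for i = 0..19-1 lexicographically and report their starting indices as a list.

rank→(start, suffix):
  0 → (5, 'aacadbdbadeabd')
  1 → (16, 'abd')
  2 → (6, 'acadbdbadeabd')
  3 → (8, 'adbdbadeabd')
  4 → (13, 'adeabd')
  5 → (3, 'aeaacadbdbadeabd')
  6 → (12, 'badeabd')
  7 → (2, 'baeaacadbdbadeabd')
  8 → (17, 'bd')
  9 → (10, 'bdbadeabd')
  10 → (7, 'cadbdbadeabd')
  11 → (18, 'd')
  12 → (11, 'dbadeabd')
  13 → (9, 'dbdbadeabd')
  14 → (14, 'deabd')
  15 → (4, 'eaacadbdbadeabd')
  16 → (15, 'eabd')
  17 → (1, 'ebaeaacadbdbadeabd')
  18 → (0, 'eebaeaacadbdbadeabd')

[5, 16, 6, 8, 13, 3, 12, 2, 17, 10, 7, 18, 11, 9, 14, 4, 15, 1, 0]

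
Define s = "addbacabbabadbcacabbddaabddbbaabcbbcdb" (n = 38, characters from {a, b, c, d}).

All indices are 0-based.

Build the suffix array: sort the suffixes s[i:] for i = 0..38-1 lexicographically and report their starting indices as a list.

rank→(start, suffix):
  0 → (29, 'aabcbbcdb')
  1 → (22, 'aabddbbaabcbbcdb')
  2 → (9, 'abadbcacabbddaabddbbaabcbbcdb')
  3 → (6, 'abbabadbcacabbddaabddbbaabcbbcdb')
  4 → (17, 'abbddaabddbbaabcbbcdb')
  5 → (30, 'abcbbcdb')
  6 → (23, 'abddbbaabcbbcdb')
  7 → (4, 'acabbabadbcacabbddaabddbbaabcbbcdb')
  8 → (15, 'acabbddaabddbbaabcbbcdb')
  9 → (11, 'adbcacabbddaabddbbaabcbbcdb')
  10 → (0, 'addbacabbabadbcacabbddaabddbbaabcbbcdb')
  11 → (37, 'b')
  12 → (28, 'baabcbbcdb')
  13 → (8, 'babadbcacabbddaabddbbaabcbbcdb')
  14 → (3, 'bacabbabadbcacabbddaabddbbaabcbbcdb')
  15 → (10, 'badbcacabbddaabddbbaabcbbcdb')
  16 → (27, 'bbaabcbbcdb')
  17 → (7, 'bbabadbcacabbddaabddbbaabcbbcdb')
  18 → (33, 'bbcdb')
  19 → (18, 'bbddaabddbbaabcbbcdb')
  20 → (13, 'bcacabbddaabddbbaabcbbcdb')
  21 → (31, 'bcbbcdb')
  22 → (34, 'bcdb')
  23 → (19, 'bddaabddbbaabcbbcdb')
  24 → (24, 'bddbbaabcbbcdb')
  25 → (5, 'cabbabadbcacabbddaabddbbaabcbbcdb')
  26 → (16, 'cabbddaabddbbaabcbbcdb')
  27 → (14, 'cacabbddaabddbbaabcbbcdb')
  28 → (32, 'cbbcdb')
  29 → (35, 'cdb')
  30 → (21, 'daabddbbaabcbbcdb')
  31 → (36, 'db')
  32 → (2, 'dbacabbabadbcacabbddaabddbbaabcbbcdb')
  33 → (26, 'dbbaabcbbcdb')
  34 → (12, 'dbcacabbddaabddbbaabcbbcdb')
  35 → (20, 'ddaabddbbaabcbbcdb')
  36 → (1, 'ddbacabbabadbcacabbddaabddbbaabcbbcdb')
  37 → (25, 'ddbbaabcbbcdb')

[29, 22, 9, 6, 17, 30, 23, 4, 15, 11, 0, 37, 28, 8, 3, 10, 27, 7, 33, 18, 13, 31, 34, 19, 24, 5, 16, 14, 32, 35, 21, 36, 2, 26, 12, 20, 1, 25]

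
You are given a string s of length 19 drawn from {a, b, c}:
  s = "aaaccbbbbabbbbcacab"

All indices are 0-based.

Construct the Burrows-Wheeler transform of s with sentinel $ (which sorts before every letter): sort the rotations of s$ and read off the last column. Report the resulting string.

rank  rotation              last
    0  $aaaccbbbbabbbbcacab  b
    1  aaaccbbbbabbbbcacab$  $
    2  aaccbbbbabbbbcacab$a  a
    3  ab$aaaccbbbbabbbbcac  c
    4  abbbbcacab$aaaccbbbb  b
    5  acab$aaaccbbbbabbbbc  c
    6  accbbbbabbbbcacab$aa  a
    7  b$aaaccbbbbabbbbcaca  a
    8  babbbbcacab$aaaccbbb  b
    9  bbabbbbcacab$aaaccbb  b
   10  bbbabbbbcacab$aaaccb  b
   11  bbbbabbbbcacab$aaacc  c
   12  bbbbcacab$aaaccbbbba  a
   13  bbbcacab$aaaccbbbbab  b
   14  bbcacab$aaaccbbbbabb  b
   15  bcacab$aaaccbbbbabbb  b
   16  cab$aaaccbbbbabbbbca  a
   17  cacab$aaaccbbbbabbbb  b
   18  cbbbbabbbbcacab$aaac  c
   19  ccbbbbabbbbcacab$aaa  a

b$acbcaabbbcabbbabca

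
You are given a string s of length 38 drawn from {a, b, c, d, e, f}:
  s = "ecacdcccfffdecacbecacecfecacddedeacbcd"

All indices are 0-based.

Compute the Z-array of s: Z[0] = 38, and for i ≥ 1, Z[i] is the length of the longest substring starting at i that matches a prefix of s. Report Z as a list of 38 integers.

Z[0]=38
i=1: i≥r, start 0; Z[1]=0
i=2: i≥r, start 0; Z[2]=0
i=3: i≥r, start 0; Z[3]=0
i=4: i≥r, start 0; Z[4]=0
i=5: i≥r, start 0; Z[5]=0
i=6: i≥r, start 0; Z[6]=0
i=7: i≥r, start 0; Z[7]=0
i=8: i≥r, start 0; Z[8]=0
i=9: i≥r, start 0; Z[9]=0
i=10: i≥r, start 0; Z[10]=0
i=11: i≥r, start 0; Z[11]=0
i=12: i≥r, start 0; Z[12]=4 scan→box=[12,16)
i=13: min(r-i=3, Z[1]=0)=0; Z[13]=0
i=14: min(r-i=2, Z[2]=0)=0; Z[14]=0
i=15: min(r-i=1, Z[3]=0)=0; Z[15]=0
i=16: i≥r, start 0; Z[16]=0
i=17: i≥r, start 0; Z[17]=4 scan→box=[17,21)
i=18: min(r-i=3, Z[1]=0)=0; Z[18]=0
i=19: min(r-i=2, Z[2]=0)=0; Z[19]=0
i=20: min(r-i=1, Z[3]=0)=0; Z[20]=0
i=21: i≥r, start 0; Z[21]=2 scan→box=[21,23)
i=22: min(r-i=1, Z[1]=0)=0; Z[22]=0
i=23: i≥r, start 0; Z[23]=0
i=24: i≥r, start 0; Z[24]=5 scan→box=[24,29)
i=25: min(r-i=4, Z[1]=0)=0; Z[25]=0
i=26: min(r-i=3, Z[2]=0)=0; Z[26]=0
i=27: min(r-i=2, Z[3]=0)=0; Z[27]=0
i=28: min(r-i=1, Z[4]=0)=0; Z[28]=0
i=29: i≥r, start 0; Z[29]=0
i=30: i≥r, start 0; Z[30]=1 scan→box=[30,31)
i=31: i≥r, start 0; Z[31]=0
i=32: i≥r, start 0; Z[32]=1 scan→box=[32,33)
i=33: i≥r, start 0; Z[33]=0
i=34: i≥r, start 0; Z[34]=0
i=35: i≥r, start 0; Z[35]=0
i=36: i≥r, start 0; Z[36]=0
i=37: i≥r, start 0; Z[37]=0

[38, 0, 0, 0, 0, 0, 0, 0, 0, 0, 0, 0, 4, 0, 0, 0, 0, 4, 0, 0, 0, 2, 0, 0, 5, 0, 0, 0, 0, 0, 1, 0, 1, 0, 0, 0, 0, 0]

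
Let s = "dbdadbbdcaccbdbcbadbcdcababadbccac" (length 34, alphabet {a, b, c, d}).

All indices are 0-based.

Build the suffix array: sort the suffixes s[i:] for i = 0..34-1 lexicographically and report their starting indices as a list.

[23, 25, 32, 9, 3, 27, 17, 24, 26, 16, 5, 14, 29, 19, 1, 12, 6, 33, 22, 31, 8, 15, 11, 30, 10, 20, 2, 4, 13, 28, 18, 0, 21, 7]

rank→(start, suffix):
  0 → (23, 'ababadbccac')
  1 → (25, 'abadbccac')
  2 → (32, 'ac')
  3 → (9, 'accbdbcbadbcdcababadbccac')
  4 → (3, 'adbbdcaccbdbcbadbcdcababadbccac')
  5 → (27, 'adbccac')
  6 → (17, 'adbcdcababadbccac')
  7 → (24, 'babadbccac')
  8 → (26, 'badbccac')
  9 → (16, 'badbcdcababadbccac')
  10 → (5, 'bbdcaccbdbcbadbcdcababadbccac')
  11 → (14, 'bcbadbcdcababadbccac')
  12 → (29, 'bccac')
  13 → (19, 'bcdcababadbccac')
  14 → (1, 'bdadbbdcaccbdbcbadbcdcababadbccac')
  15 → (12, 'bdbcbadbcdcababadbccac')
  16 → (6, 'bdcaccbdbcbadbcdcababadbccac')
  17 → (33, 'c')
  18 → (22, 'cababadbccac')
  19 → (31, 'cac')
  20 → (8, 'caccbdbcbadbcdcababadbccac')
  21 → (15, 'cbadbcdcababadbccac')
  22 → (11, 'cbdbcbadbcdcababadbccac')
  23 → (30, 'ccac')
  24 → (10, 'ccbdbcbadbcdcababadbccac')
  25 → (20, 'cdcababadbccac')
  26 → (2, 'dadbbdcaccbdbcbadbcdcababadbccac')
  27 → (4, 'dbbdcaccbdbcbadbcdcababadbccac')
  28 → (13, 'dbcbadbcdcababadbccac')
  29 → (28, 'dbccac')
  30 → (18, 'dbcdcababadbccac')
  31 → (0, 'dbdadbbdcaccbdbcbadbcdcababadbccac')
  32 → (21, 'dcababadbccac')
  33 → (7, 'dcaccbdbcbadbcdcababadbccac')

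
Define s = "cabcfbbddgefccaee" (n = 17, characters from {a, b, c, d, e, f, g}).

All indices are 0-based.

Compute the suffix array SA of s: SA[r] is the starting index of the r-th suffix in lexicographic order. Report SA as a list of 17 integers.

sorted suffixes:
  #0 SA[0]=1  'abcfbbddgefccaee'
  #1 SA[1]=14  'aee'
  #2 SA[2]=5  'bbddgefccaee'
  #3 SA[3]=2  'bcfbbddgefccaee'
  #4 SA[4]=6  'bddgefccaee'
  #5 SA[5]=0  'cabcfbbddgefccaee'
  #6 SA[6]=13  'caee'
  #7 SA[7]=12  'ccaee'
  #8 SA[8]=3  'cfbbddgefccaee'
  #9 SA[9]=7  'ddgefccaee'
  #10 SA[10]=8  'dgefccaee'
  #11 SA[11]=16  'e'
  #12 SA[12]=15  'ee'
  #13 SA[13]=10  'efccaee'
  #14 SA[14]=4  'fbbddgefccaee'
  #15 SA[15]=11  'fccaee'
  #16 SA[16]=9  'gefccaee'

[1, 14, 5, 2, 6, 0, 13, 12, 3, 7, 8, 16, 15, 10, 4, 11, 9]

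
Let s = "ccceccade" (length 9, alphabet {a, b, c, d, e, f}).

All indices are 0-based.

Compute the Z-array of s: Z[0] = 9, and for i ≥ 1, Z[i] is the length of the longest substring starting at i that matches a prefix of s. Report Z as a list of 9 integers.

Z[0]=9
i=1: fresh scan; Z[1]=2 grow→box=[1,3)
i=2: min(r-i=1, Z[1]=2)=1; Z[2]=1
i=3: fresh scan; Z[3]=0
i=4: fresh scan; Z[4]=2 grow→box=[4,6)
i=5: min(r-i=1, Z[1]=2)=1; Z[5]=1
i=6: fresh scan; Z[6]=0
i=7: fresh scan; Z[7]=0
i=8: fresh scan; Z[8]=0

[9, 2, 1, 0, 2, 1, 0, 0, 0]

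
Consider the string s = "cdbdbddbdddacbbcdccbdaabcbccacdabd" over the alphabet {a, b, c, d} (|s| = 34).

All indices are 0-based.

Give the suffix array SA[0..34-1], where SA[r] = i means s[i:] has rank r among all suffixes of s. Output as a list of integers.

sorted suffixes:
  #0 SA[0]=21  'aabcbccacdabd'
  #1 SA[1]=22  'abcbccacdabd'
  #2 SA[2]=31  'abd'
  #3 SA[3]=11  'acbbcdccbdaabcbccacdabd'
  #4 SA[4]=28  'acdabd'
  #5 SA[5]=13  'bbcdccbdaabcbccacdabd'
  #6 SA[6]=23  'bcbccacdabd'
  #7 SA[7]=25  'bccacdabd'
  #8 SA[8]=14  'bcdccbdaabcbccacdabd'
  #9 SA[9]=32  'bd'
  #10 SA[10]=19  'bdaabcbccacdabd'
  #11 SA[11]=2  'bdbddbdddacbbcdccbdaabcbccacdabd'
  #12 SA[12]=4  'bddbdddacbbcdccbdaabcbccacdabd'
  #13 SA[13]=7  'bdddacbbcdccbdaabcbccacdabd'
  #14 SA[14]=27  'cacdabd'
  #15 SA[15]=12  'cbbcdccbdaabcbccacdabd'
  #16 SA[16]=24  'cbccacdabd'
  #17 SA[17]=18  'cbdaabcbccacdabd'
  #18 SA[18]=26  'ccacdabd'
  #19 SA[19]=17  'ccbdaabcbccacdabd'
  #20 SA[20]=29  'cdabd'
  #21 SA[21]=0  'cdbdbddbdddacbbcdccbdaabcbccacdabd'
  #22 SA[22]=15  'cdccbdaabcbccacdabd'
  #23 SA[23]=33  'd'
  #24 SA[24]=20  'daabcbccacdabd'
  #25 SA[25]=30  'dabd'
  #26 SA[26]=10  'dacbbcdccbdaabcbccacdabd'
  #27 SA[27]=1  'dbdbddbdddacbbcdccbdaabcbccacdabd'
  #28 SA[28]=3  'dbddbdddacbbcdccbdaabcbccacdabd'
  #29 SA[29]=6  'dbdddacbbcdccbdaabcbccacdabd'
  #30 SA[30]=16  'dccbdaabcbccacdabd'
  #31 SA[31]=9  'ddacbbcdccbdaabcbccacdabd'
  #32 SA[32]=5  'ddbdddacbbcdccbdaabcbccacdabd'
  #33 SA[33]=8  'dddacbbcdccbdaabcbccacdabd'

[21, 22, 31, 11, 28, 13, 23, 25, 14, 32, 19, 2, 4, 7, 27, 12, 24, 18, 26, 17, 29, 0, 15, 33, 20, 30, 10, 1, 3, 6, 16, 9, 5, 8]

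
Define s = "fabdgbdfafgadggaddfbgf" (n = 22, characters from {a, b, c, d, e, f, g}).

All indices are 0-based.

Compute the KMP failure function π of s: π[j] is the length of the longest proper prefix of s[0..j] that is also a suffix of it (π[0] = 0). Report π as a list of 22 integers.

π[0] = 0
j=1 s[j]='a': π[1]=0 (border '')
j=2 s[j]='b': π[2]=0 (border '')
j=3 s[j]='d': π[3]=0 (border '')
j=4 s[j]='g': π[4]=0 (border '')
j=5 s[j]='b': π[5]=0 (border '')
j=6 s[j]='d': π[6]=0 (border '')
j=7 s[j]='f': π[7]=1 (border 'f')
j=8 s[j]='a': π[8]=2 (border 'fa')
j=9 s[j]='f': k: 2→0; π[9]=1 (border 'f')
j=10 s[j]='g': k: 1→0; π[10]=0 (border '')
j=11 s[j]='a': π[11]=0 (border '')
j=12 s[j]='d': π[12]=0 (border '')
j=13 s[j]='g': π[13]=0 (border '')
j=14 s[j]='g': π[14]=0 (border '')
j=15 s[j]='a': π[15]=0 (border '')
j=16 s[j]='d': π[16]=0 (border '')
j=17 s[j]='d': π[17]=0 (border '')
j=18 s[j]='f': π[18]=1 (border 'f')
j=19 s[j]='b': k: 1→0; π[19]=0 (border '')
j=20 s[j]='g': π[20]=0 (border '')
j=21 s[j]='f': π[21]=1 (border 'f')

[0, 0, 0, 0, 0, 0, 0, 1, 2, 1, 0, 0, 0, 0, 0, 0, 0, 0, 1, 0, 0, 1]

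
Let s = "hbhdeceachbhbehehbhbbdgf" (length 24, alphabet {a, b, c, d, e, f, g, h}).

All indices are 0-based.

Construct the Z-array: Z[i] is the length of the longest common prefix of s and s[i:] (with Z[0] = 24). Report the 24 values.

Z[0]=24
i=1: fresh scan; Z[1]=0
i=2: fresh scan; Z[2]=1 scan→box=[2,3)
i=3: fresh scan; Z[3]=0
i=4: fresh scan; Z[4]=0
i=5: fresh scan; Z[5]=0
i=6: fresh scan; Z[6]=0
i=7: fresh scan; Z[7]=0
i=8: fresh scan; Z[8]=0
i=9: fresh scan; Z[9]=3 scan→box=[9,12)
i=10: min(r-i=2, Z[1]=0)=0; Z[10]=0
i=11: min(r-i=1, Z[2]=1)=1; Z[11]=2 scan→box=[11,13)
i=12: min(r-i=1, Z[1]=0)=0; Z[12]=0
i=13: fresh scan; Z[13]=0
i=14: fresh scan; Z[14]=1 scan→box=[14,15)
i=15: fresh scan; Z[15]=0
i=16: fresh scan; Z[16]=3 scan→box=[16,19)
i=17: min(r-i=2, Z[1]=0)=0; Z[17]=0
i=18: min(r-i=1, Z[2]=1)=1; Z[18]=2 scan→box=[18,20)
i=19: min(r-i=1, Z[1]=0)=0; Z[19]=0
i=20: fresh scan; Z[20]=0
i=21: fresh scan; Z[21]=0
i=22: fresh scan; Z[22]=0
i=23: fresh scan; Z[23]=0

[24, 0, 1, 0, 0, 0, 0, 0, 0, 3, 0, 2, 0, 0, 1, 0, 3, 0, 2, 0, 0, 0, 0, 0]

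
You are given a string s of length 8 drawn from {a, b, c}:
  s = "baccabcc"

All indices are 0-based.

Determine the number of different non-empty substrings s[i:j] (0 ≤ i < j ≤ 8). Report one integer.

30

rank→(start, suffix):
  0 → (4, 'abcc')
  1 → (1, 'accabcc')
  2 → (0, 'baccabcc')
  3 → (5, 'bcc')
  4 → (7, 'c')
  5 → (3, 'cabcc')
  6 → (6, 'cc')
  7 → (2, 'ccabcc')

SA = [4, 1, 0, 5, 7, 3, 6, 2]
[i] adj suffixes → lcp
  [1] 4/1 → 1 ('a')
  [2] 1/0 → 0 ('')
  [3] 0/5 → 1 ('b')
  [4] 5/7 → 0 ('')
  [5] 7/3 → 1 ('c')
  [6] 3/6 → 1 ('c')
  [7] 6/2 → 2 ('cc')

n(n+1)/2 = 8·9/2 = 36
Σ LCP = 0 + 1 + 0 + 1 + 0 + 1 + 1 + 2 = 6
distinct = 36 − 6 = 30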